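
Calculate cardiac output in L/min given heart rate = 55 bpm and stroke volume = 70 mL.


CO = HR * SV
CO = 55 * 70 / 1000
CO = 3.85 L/min


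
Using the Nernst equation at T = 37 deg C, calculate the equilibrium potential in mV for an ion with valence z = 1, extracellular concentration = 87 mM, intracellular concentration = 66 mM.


E = (RT/(zF)) * ln(C_out/C_in)
T = 37 + 273.15 = 310.15 K
E = (8.314 * 310.15 / (1 * 96485)) * ln(87/66)
E = 7.383 mV


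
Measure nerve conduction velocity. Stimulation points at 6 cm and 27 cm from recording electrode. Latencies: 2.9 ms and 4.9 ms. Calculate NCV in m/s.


Distance = (27 - 6) / 100 = 0.21 m
dt = (4.9 - 2.9) / 1000 = 0.002 s
NCV = dist / dt = 105 m/s


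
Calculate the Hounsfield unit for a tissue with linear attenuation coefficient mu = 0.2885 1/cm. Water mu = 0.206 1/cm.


HU = ((mu_tissue - mu_water) / mu_water) * 1000
HU = ((0.2885 - 0.206) / 0.206) * 1000
HU = 400.5


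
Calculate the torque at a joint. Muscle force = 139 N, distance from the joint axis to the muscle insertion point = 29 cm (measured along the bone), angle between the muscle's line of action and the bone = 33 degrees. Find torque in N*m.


Torque = F * d * sin(theta)   (moment arm = d*sin(theta))
d = 29 cm = 0.29 m
Torque = 139 * 0.29 * sin(33)
Torque = 21.95 N*m


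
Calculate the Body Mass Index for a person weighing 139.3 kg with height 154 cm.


BMI = weight / height^2
height = 154 cm = 1.54 m
BMI = 139.3 / 1.54^2
BMI = 58.74 kg/m^2


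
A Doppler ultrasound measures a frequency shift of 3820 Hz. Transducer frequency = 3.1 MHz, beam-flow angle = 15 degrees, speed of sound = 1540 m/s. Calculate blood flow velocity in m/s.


v = fd * c / (2 * f0 * cos(theta))
v = 3820 * 1540 / (2 * 3.1000e+06 * cos(15))
v = 0.9823 m/s


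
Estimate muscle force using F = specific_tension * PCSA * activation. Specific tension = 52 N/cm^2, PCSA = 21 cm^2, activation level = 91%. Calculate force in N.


F = sigma * PCSA * activation
F = 52 * 21 * 0.91
F = 993.7 N


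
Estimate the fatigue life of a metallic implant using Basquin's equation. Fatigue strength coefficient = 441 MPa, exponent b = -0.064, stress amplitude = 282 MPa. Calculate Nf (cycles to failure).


sigma_a = sigma_f' * (2Nf)^b
2Nf = (sigma_a/sigma_f')^(1/b)
2Nf = (282/441)^(1/-0.064)
2Nf = 1081.9586
Nf = 541


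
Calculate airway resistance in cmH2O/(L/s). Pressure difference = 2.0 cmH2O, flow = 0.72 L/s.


R = dP / flow
R = 2.0 / 0.72
R = 2.778 cmH2O/(L/s)


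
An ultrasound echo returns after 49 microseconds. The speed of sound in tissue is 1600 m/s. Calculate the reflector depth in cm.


depth = c * t / 2
t = 49 us = 4.9000e-05 s
depth = 1600 * 4.9000e-05 / 2
depth = 0.0392 m = 3.92 cm


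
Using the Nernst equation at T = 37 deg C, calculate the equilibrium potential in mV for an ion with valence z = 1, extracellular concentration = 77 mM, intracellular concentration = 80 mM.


E = (RT/(zF)) * ln(C_out/C_in)
T = 37 + 273.15 = 310.15 K
E = (8.314 * 310.15 / (1 * 96485)) * ln(77/80)
E = -1.021 mV


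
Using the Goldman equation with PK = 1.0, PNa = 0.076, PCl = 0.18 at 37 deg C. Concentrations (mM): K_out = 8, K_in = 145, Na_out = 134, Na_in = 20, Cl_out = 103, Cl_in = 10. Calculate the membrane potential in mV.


Vm = (RT/F)*ln((PK*Ko + PNa*Nao + PCl*Cli)/(PK*Ki + PNa*Nai + PCl*Clo))
Numer = 19.984, Denom = 165.06
Vm = -56.43 mV


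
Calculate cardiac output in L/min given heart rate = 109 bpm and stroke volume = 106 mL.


CO = HR * SV
CO = 109 * 106 / 1000
CO = 11.55 L/min


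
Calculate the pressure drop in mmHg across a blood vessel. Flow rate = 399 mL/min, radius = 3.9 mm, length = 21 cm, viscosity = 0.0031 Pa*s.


dP = 8*mu*L*Q / (pi*r^4)
Q = 399 mL/min = 6.65e-06 m^3/s
dP = 47.6523 Pa = 47.6523 / 133.322 mmHg = 0.3574 mmHg


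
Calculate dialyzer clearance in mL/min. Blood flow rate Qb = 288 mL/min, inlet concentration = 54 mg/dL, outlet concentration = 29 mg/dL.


K = Qb * (Cb_in - Cb_out) / Cb_in
K = 288 * (54 - 29) / 54
K = 133.3 mL/min


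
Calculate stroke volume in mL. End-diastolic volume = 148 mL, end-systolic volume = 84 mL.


SV = EDV - ESV
SV = 148 - 84
SV = 64 mL


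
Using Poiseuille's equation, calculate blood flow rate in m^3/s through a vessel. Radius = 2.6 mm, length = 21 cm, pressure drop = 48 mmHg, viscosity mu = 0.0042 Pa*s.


Q = pi*r^4*dP / (8*mu*L)
r = 0.0026 m, L = 0.21 m
dP = 48 mmHg = 6399.456 Pa
Q = 1.3021e-04 m^3/s


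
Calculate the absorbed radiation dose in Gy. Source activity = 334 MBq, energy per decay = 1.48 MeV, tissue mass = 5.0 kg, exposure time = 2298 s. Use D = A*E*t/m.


A = 334 MBq = 3.3400e+08 Bq
E = 1.48 MeV = 2.37096e-13 J
D = A*E*t/m = 3.3400e+08*2.37096e-13*2298/5.0
D = 0.0364 Gy


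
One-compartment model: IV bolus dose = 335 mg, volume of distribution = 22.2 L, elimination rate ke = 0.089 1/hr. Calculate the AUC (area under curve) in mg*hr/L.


C0 = Dose/Vd = 335/22.2 = 15.0901 mg/L
AUC = C0/ke = 15.0901/0.089
AUC = 169.6 mg*hr/L


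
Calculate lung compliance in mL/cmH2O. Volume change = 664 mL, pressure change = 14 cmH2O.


C = dV / dP
C = 664 / 14
C = 47.43 mL/cmH2O


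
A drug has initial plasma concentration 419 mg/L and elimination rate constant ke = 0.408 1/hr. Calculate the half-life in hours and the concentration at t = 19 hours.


t_half = ln(2) / ke = 0.693147 / 0.408 = 1.699 hr
C(t) = C0 * exp(-ke*t) = 419 * exp(-0.408*19)
C(19) = 0.1801 mg/L


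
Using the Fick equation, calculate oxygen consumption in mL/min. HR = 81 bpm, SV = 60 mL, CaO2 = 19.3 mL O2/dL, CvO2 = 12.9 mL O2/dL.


CO = HR*SV = 81*60/1000 = 4.86 L/min
a-v O2 diff = 19.3 - 12.9 = 6.4 mL/dL
VO2 = CO * (CaO2-CvO2) * 10 dL/L
VO2 = 4.86 * 6.4 * 10
VO2 = 311 mL/min


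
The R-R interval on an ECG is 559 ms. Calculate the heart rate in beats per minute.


HR = 60 / RR_interval(s)
RR = 559 ms = 0.559 s
HR = 60 / 0.559 = 107.3 bpm


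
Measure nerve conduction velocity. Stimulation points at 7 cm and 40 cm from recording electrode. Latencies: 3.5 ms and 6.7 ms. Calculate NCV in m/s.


Distance = (40 - 7) / 100 = 0.33 m
dt = (6.7 - 3.5) / 1000 = 0.0032 s
NCV = dist / dt = 103.1 m/s


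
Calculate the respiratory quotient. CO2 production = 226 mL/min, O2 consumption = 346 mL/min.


RQ = VCO2 / VO2
RQ = 226 / 346
RQ = 0.6532


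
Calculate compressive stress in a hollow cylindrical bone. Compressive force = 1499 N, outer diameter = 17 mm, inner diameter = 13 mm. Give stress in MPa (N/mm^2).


A = pi*(r_o^2 - r_i^2)
r_o = 8.5 mm, r_i = 6.5 mm
A = 94.2478 mm^2
sigma = F/A = 1499 / 94.2478
sigma = 15.9 MPa


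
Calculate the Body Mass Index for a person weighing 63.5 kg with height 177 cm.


BMI = weight / height^2
height = 177 cm = 1.77 m
BMI = 63.5 / 1.77^2
BMI = 20.27 kg/m^2


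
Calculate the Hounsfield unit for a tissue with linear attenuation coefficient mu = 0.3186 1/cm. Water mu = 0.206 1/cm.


HU = ((mu_tissue - mu_water) / mu_water) * 1000
HU = ((0.3186 - 0.206) / 0.206) * 1000
HU = 546.6


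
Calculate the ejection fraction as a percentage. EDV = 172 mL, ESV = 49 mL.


SV = EDV - ESV = 172 - 49 = 123 mL
EF = SV/EDV * 100 = 123/172 * 100
EF = 71.51%


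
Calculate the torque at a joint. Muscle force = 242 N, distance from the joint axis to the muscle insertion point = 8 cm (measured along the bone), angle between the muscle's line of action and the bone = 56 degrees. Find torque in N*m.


Torque = F * d * sin(theta)   (moment arm = d*sin(theta))
d = 8 cm = 0.08 m
Torque = 242 * 0.08 * sin(56)
Torque = 16.05 N*m


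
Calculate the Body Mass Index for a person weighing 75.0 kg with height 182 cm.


BMI = weight / height^2
height = 182 cm = 1.82 m
BMI = 75.0 / 1.82^2
BMI = 22.64 kg/m^2


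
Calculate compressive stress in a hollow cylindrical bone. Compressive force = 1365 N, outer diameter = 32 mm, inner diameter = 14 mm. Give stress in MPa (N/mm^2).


A = pi*(r_o^2 - r_i^2)
r_o = 16 mm, r_i = 7 mm
A = 650.31 mm^2
sigma = F/A = 1365 / 650.31
sigma = 2.099 MPa


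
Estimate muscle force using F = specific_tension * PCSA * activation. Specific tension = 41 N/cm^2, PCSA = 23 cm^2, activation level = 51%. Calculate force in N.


F = sigma * PCSA * activation
F = 41 * 23 * 0.51
F = 480.9 N


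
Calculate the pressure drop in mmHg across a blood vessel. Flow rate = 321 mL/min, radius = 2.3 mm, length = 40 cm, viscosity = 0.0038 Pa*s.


dP = 8*mu*L*Q / (pi*r^4)
Q = 321 mL/min = 5.35e-06 m^3/s
dP = 739.99 Pa = 739.99 / 133.322 mmHg = 5.55 mmHg


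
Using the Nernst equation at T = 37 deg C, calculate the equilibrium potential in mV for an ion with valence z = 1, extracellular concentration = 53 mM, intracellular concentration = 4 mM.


E = (RT/(zF)) * ln(C_out/C_in)
T = 37 + 273.15 = 310.15 K
E = (8.314 * 310.15 / (1 * 96485)) * ln(53/4)
E = 69.06 mV


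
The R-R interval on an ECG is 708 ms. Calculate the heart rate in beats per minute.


HR = 60 / RR_interval(s)
RR = 708 ms = 0.708 s
HR = 60 / 0.708 = 84.75 bpm


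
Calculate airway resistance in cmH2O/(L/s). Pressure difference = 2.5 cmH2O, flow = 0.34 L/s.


R = dP / flow
R = 2.5 / 0.34
R = 7.353 cmH2O/(L/s)


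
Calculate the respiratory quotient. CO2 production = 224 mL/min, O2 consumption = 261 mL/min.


RQ = VCO2 / VO2
RQ = 224 / 261
RQ = 0.8582


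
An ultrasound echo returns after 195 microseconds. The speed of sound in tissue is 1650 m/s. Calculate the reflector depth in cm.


depth = c * t / 2
t = 195 us = 1.9500e-04 s
depth = 1650 * 1.9500e-04 / 2
depth = 0.160875 m = 16.0875 cm


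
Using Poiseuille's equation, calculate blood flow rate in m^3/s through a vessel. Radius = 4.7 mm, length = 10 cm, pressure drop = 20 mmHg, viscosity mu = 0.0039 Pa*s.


Q = pi*r^4*dP / (8*mu*L)
r = 0.0047 m, L = 0.1 m
dP = 20 mmHg = 2666.44 Pa
Q = 0.00131 m^3/s


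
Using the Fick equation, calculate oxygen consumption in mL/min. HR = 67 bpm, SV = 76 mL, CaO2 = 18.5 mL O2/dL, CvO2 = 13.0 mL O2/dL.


CO = HR*SV = 67*76/1000 = 5.092 L/min
a-v O2 diff = 18.5 - 13.0 = 5.5 mL/dL
VO2 = CO * (CaO2-CvO2) * 10 dL/L
VO2 = 5.092 * 5.5 * 10
VO2 = 280.1 mL/min


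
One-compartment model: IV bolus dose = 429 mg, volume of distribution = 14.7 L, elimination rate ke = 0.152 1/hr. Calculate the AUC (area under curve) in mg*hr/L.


C0 = Dose/Vd = 429/14.7 = 29.1837 mg/L
AUC = C0/ke = 29.1837/0.152
AUC = 192 mg*hr/L


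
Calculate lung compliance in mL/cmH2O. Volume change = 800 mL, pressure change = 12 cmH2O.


C = dV / dP
C = 800 / 12
C = 66.67 mL/cmH2O


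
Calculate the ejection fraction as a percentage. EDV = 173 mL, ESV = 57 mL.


SV = EDV - ESV = 173 - 57 = 116 mL
EF = SV/EDV * 100 = 116/173 * 100
EF = 67.05%


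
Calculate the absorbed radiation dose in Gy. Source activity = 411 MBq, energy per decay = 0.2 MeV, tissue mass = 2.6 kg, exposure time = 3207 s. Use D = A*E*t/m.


A = 411 MBq = 4.1100e+08 Bq
E = 0.2 MeV = 3.204e-14 J
D = A*E*t/m = 4.1100e+08*3.204e-14*3207/2.6
D = 0.01624 Gy


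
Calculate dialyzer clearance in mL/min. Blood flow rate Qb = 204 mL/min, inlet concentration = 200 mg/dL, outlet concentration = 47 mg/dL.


K = Qb * (Cb_in - Cb_out) / Cb_in
K = 204 * (200 - 47) / 200
K = 156.1 mL/min


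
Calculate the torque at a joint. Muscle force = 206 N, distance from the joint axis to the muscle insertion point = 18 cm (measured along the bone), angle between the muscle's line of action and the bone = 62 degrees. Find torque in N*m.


Torque = F * d * sin(theta)   (moment arm = d*sin(theta))
d = 18 cm = 0.18 m
Torque = 206 * 0.18 * sin(62)
Torque = 32.74 N*m


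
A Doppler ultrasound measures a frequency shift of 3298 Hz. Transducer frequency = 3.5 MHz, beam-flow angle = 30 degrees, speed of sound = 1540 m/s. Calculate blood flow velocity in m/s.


v = fd * c / (2 * f0 * cos(theta))
v = 3298 * 1540 / (2 * 3.5000e+06 * cos(30))
v = 0.8378 m/s


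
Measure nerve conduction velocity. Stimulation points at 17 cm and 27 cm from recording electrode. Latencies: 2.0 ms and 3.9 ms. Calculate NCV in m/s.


Distance = (27 - 17) / 100 = 0.1 m
dt = (3.9 - 2.0) / 1000 = 0.0019 s
NCV = dist / dt = 52.63 m/s


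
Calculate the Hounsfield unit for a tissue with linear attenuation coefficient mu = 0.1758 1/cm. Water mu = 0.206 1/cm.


HU = ((mu_tissue - mu_water) / mu_water) * 1000
HU = ((0.1758 - 0.206) / 0.206) * 1000
HU = -146.6


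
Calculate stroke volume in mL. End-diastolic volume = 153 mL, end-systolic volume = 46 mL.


SV = EDV - ESV
SV = 153 - 46
SV = 107 mL


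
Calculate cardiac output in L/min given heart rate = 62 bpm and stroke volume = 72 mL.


CO = HR * SV
CO = 62 * 72 / 1000
CO = 4.464 L/min


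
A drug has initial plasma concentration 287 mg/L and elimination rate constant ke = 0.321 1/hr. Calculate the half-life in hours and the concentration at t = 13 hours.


t_half = ln(2) / ke = 0.693147 / 0.321 = 2.159 hr
C(t) = C0 * exp(-ke*t) = 287 * exp(-0.321*13)
C(13) = 4.422 mg/L


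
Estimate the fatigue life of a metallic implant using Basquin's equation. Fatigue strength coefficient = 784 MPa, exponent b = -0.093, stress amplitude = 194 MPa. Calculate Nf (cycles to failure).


sigma_a = sigma_f' * (2Nf)^b
2Nf = (sigma_a/sigma_f')^(1/b)
2Nf = (194/784)^(1/-0.093)
2Nf = 3323988.3
Nf = 1.6620e+06


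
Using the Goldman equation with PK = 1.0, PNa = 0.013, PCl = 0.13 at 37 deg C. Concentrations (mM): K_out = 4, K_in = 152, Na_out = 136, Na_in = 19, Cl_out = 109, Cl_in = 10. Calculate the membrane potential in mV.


Vm = (RT/F)*ln((PK*Ko + PNa*Nao + PCl*Cli)/(PK*Ki + PNa*Nai + PCl*Clo))
Numer = 7.068, Denom = 166.417
Vm = -84.42 mV


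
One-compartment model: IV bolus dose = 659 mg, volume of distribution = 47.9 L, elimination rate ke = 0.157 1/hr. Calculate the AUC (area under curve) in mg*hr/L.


C0 = Dose/Vd = 659/47.9 = 13.7578 mg/L
AUC = C0/ke = 13.7578/0.157
AUC = 87.63 mg*hr/L


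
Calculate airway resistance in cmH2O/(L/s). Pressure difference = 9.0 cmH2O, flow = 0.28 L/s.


R = dP / flow
R = 9.0 / 0.28
R = 32.14 cmH2O/(L/s)


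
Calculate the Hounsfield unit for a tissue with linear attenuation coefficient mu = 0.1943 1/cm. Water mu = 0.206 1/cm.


HU = ((mu_tissue - mu_water) / mu_water) * 1000
HU = ((0.1943 - 0.206) / 0.206) * 1000
HU = -56.8


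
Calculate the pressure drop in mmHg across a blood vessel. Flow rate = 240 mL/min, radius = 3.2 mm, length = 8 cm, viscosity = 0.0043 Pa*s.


dP = 8*mu*L*Q / (pi*r^4)
Q = 240 mL/min = 4e-06 m^3/s
dP = 33.4163 Pa = 33.4163 / 133.322 mmHg = 0.2506 mmHg


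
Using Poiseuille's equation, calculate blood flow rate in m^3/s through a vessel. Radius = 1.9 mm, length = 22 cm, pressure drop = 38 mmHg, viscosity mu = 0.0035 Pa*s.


Q = pi*r^4*dP / (8*mu*L)
r = 0.0019 m, L = 0.22 m
dP = 38 mmHg = 5066.236 Pa
Q = 3.3672e-05 m^3/s


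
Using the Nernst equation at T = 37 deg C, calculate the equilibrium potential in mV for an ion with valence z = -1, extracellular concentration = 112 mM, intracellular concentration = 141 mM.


E = (RT/(zF)) * ln(C_out/C_in)
T = 37 + 273.15 = 310.15 K
E = (8.314 * 310.15 / (-1 * 96485)) * ln(112/141)
E = 6.154 mV


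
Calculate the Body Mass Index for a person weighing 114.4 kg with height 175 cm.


BMI = weight / height^2
height = 175 cm = 1.75 m
BMI = 114.4 / 1.75^2
BMI = 37.36 kg/m^2


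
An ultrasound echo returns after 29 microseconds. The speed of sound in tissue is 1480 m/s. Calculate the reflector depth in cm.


depth = c * t / 2
t = 29 us = 2.9000e-05 s
depth = 1480 * 2.9000e-05 / 2
depth = 0.02146 m = 2.146 cm


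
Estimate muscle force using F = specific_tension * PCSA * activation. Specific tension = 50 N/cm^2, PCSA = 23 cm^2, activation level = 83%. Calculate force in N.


F = sigma * PCSA * activation
F = 50 * 23 * 0.83
F = 954.5 N


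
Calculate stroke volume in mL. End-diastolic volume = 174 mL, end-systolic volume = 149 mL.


SV = EDV - ESV
SV = 174 - 149
SV = 25 mL


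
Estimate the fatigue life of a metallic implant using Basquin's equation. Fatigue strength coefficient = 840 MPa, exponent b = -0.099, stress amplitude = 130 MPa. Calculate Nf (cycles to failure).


sigma_a = sigma_f' * (2Nf)^b
2Nf = (sigma_a/sigma_f')^(1/b)
2Nf = (130/840)^(1/-0.099)
2Nf = 1.5318331e+08
Nf = 7.6592e+07


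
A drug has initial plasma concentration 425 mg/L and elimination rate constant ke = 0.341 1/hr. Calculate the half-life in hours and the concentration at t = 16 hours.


t_half = ln(2) / ke = 0.693147 / 0.341 = 2.033 hr
C(t) = C0 * exp(-ke*t) = 425 * exp(-0.341*16)
C(16) = 1.815 mg/L


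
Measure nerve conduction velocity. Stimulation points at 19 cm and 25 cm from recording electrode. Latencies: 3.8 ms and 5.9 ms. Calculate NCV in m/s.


Distance = (25 - 19) / 100 = 0.06 m
dt = (5.9 - 3.8) / 1000 = 0.0021 s
NCV = dist / dt = 28.57 m/s


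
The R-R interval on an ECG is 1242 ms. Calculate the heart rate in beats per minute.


HR = 60 / RR_interval(s)
RR = 1242 ms = 1.242 s
HR = 60 / 1.242 = 48.31 bpm


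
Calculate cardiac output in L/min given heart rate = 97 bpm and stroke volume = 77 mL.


CO = HR * SV
CO = 97 * 77 / 1000
CO = 7.469 L/min


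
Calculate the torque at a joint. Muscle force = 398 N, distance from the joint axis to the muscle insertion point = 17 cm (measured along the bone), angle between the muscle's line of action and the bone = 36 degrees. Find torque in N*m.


Torque = F * d * sin(theta)   (moment arm = d*sin(theta))
d = 17 cm = 0.17 m
Torque = 398 * 0.17 * sin(36)
Torque = 39.77 N*m


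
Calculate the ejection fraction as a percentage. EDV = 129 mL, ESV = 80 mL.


SV = EDV - ESV = 129 - 80 = 49 mL
EF = SV/EDV * 100 = 49/129 * 100
EF = 37.98%


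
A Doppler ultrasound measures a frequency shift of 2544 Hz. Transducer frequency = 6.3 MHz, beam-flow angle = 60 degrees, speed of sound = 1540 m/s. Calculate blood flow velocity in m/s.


v = fd * c / (2 * f0 * cos(theta))
v = 2544 * 1540 / (2 * 6.3000e+06 * cos(60))
v = 0.6219 m/s


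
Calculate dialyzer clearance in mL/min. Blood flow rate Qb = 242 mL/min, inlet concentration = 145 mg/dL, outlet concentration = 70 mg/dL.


K = Qb * (Cb_in - Cb_out) / Cb_in
K = 242 * (145 - 70) / 145
K = 125.2 mL/min


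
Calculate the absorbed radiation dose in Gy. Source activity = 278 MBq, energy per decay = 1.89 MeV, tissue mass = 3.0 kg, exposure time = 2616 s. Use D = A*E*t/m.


A = 278 MBq = 2.7800e+08 Bq
E = 1.89 MeV = 3.02778e-13 J
D = A*E*t/m = 2.7800e+08*3.02778e-13*2616/3.0
D = 0.0734 Gy


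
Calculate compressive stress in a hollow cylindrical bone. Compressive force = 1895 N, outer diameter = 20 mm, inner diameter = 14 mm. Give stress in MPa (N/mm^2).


A = pi*(r_o^2 - r_i^2)
r_o = 10 mm, r_i = 7 mm
A = 160.221 mm^2
sigma = F/A = 1895 / 160.221
sigma = 11.83 MPa


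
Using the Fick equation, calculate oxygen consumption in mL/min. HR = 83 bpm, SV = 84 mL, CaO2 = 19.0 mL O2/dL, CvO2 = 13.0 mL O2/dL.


CO = HR*SV = 83*84/1000 = 6.972 L/min
a-v O2 diff = 19.0 - 13.0 = 6 mL/dL
VO2 = CO * (CaO2-CvO2) * 10 dL/L
VO2 = 6.972 * 6 * 10
VO2 = 418.3 mL/min


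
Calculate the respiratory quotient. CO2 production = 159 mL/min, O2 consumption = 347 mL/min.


RQ = VCO2 / VO2
RQ = 159 / 347
RQ = 0.4582


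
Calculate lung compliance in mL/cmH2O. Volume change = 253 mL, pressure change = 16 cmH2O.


C = dV / dP
C = 253 / 16
C = 15.81 mL/cmH2O


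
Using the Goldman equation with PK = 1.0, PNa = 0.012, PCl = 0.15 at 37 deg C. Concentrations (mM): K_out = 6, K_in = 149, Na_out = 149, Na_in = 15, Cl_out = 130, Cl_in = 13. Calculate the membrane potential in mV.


Vm = (RT/F)*ln((PK*Ko + PNa*Nao + PCl*Cli)/(PK*Ki + PNa*Nai + PCl*Clo))
Numer = 9.738, Denom = 168.68
Vm = -76.22 mV


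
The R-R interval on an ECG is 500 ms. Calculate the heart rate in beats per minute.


HR = 60 / RR_interval(s)
RR = 500 ms = 0.5 s
HR = 60 / 0.5 = 120 bpm


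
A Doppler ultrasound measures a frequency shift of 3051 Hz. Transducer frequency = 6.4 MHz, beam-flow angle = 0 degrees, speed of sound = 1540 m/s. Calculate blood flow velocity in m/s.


v = fd * c / (2 * f0 * cos(theta))
v = 3051 * 1540 / (2 * 6.4000e+06 * cos(0))
v = 0.3671 m/s


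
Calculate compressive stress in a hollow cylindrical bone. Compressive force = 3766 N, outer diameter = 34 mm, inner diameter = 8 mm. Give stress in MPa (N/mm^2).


A = pi*(r_o^2 - r_i^2)
r_o = 17 mm, r_i = 4 mm
A = 857.655 mm^2
sigma = F/A = 3766 / 857.655
sigma = 4.391 MPa


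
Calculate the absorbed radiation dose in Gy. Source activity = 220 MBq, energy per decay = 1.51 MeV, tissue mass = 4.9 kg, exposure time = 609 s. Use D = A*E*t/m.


A = 220 MBq = 2.2000e+08 Bq
E = 1.51 MeV = 2.41902e-13 J
D = A*E*t/m = 2.2000e+08*2.41902e-13*609/4.9
D = 0.006614 Gy


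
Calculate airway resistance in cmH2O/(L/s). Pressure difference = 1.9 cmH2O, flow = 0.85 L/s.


R = dP / flow
R = 1.9 / 0.85
R = 2.235 cmH2O/(L/s)


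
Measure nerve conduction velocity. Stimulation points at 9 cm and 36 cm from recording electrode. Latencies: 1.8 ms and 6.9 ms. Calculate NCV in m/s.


Distance = (36 - 9) / 100 = 0.27 m
dt = (6.9 - 1.8) / 1000 = 0.0051 s
NCV = dist / dt = 52.94 m/s


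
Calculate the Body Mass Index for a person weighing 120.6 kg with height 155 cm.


BMI = weight / height^2
height = 155 cm = 1.55 m
BMI = 120.6 / 1.55^2
BMI = 50.2 kg/m^2


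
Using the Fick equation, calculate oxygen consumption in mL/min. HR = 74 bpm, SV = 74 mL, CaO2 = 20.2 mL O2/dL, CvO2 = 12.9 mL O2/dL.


CO = HR*SV = 74*74/1000 = 5.476 L/min
a-v O2 diff = 20.2 - 12.9 = 7.3 mL/dL
VO2 = CO * (CaO2-CvO2) * 10 dL/L
VO2 = 5.476 * 7.3 * 10
VO2 = 399.7 mL/min


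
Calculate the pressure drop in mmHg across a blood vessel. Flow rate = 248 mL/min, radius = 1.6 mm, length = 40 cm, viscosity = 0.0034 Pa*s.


dP = 8*mu*L*Q / (pi*r^4)
Q = 248 mL/min = 4.13333e-06 m^3/s
dP = 2184.23 Pa = 2184.23 / 133.322 mmHg = 16.38 mmHg


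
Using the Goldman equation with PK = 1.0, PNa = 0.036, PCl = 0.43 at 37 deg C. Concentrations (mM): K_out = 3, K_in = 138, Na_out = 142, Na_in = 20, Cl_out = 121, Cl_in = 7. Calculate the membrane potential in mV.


Vm = (RT/F)*ln((PK*Ko + PNa*Nao + PCl*Cli)/(PK*Ki + PNa*Nai + PCl*Clo))
Numer = 11.122, Denom = 190.75
Vm = -75.95 mV


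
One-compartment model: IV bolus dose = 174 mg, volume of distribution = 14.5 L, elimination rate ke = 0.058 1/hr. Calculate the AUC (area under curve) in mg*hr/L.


C0 = Dose/Vd = 174/14.5 = 12 mg/L
AUC = C0/ke = 12/0.058
AUC = 206.9 mg*hr/L


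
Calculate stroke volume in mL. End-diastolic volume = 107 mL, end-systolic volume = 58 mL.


SV = EDV - ESV
SV = 107 - 58
SV = 49 mL


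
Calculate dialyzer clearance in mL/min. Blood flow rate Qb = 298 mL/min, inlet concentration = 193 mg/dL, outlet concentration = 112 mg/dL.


K = Qb * (Cb_in - Cb_out) / Cb_in
K = 298 * (193 - 112) / 193
K = 125.1 mL/min


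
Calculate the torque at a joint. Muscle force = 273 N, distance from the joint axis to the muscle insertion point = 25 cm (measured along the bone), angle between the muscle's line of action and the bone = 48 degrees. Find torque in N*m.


Torque = F * d * sin(theta)   (moment arm = d*sin(theta))
d = 25 cm = 0.25 m
Torque = 273 * 0.25 * sin(48)
Torque = 50.72 N*m


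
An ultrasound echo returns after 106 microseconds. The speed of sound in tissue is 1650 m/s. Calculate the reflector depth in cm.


depth = c * t / 2
t = 106 us = 1.0600e-04 s
depth = 1650 * 1.0600e-04 / 2
depth = 0.08745 m = 8.745 cm


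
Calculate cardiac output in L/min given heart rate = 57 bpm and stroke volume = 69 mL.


CO = HR * SV
CO = 57 * 69 / 1000
CO = 3.933 L/min


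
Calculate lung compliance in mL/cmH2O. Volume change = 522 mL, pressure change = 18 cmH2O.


C = dV / dP
C = 522 / 18
C = 29 mL/cmH2O


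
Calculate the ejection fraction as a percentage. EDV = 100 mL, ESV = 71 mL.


SV = EDV - ESV = 100 - 71 = 29 mL
EF = SV/EDV * 100 = 29/100 * 100
EF = 29%


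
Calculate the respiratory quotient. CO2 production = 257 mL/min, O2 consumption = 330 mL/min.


RQ = VCO2 / VO2
RQ = 257 / 330
RQ = 0.7788


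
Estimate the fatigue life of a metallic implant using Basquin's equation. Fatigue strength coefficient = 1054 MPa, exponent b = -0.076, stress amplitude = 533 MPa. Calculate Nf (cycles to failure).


sigma_a = sigma_f' * (2Nf)^b
2Nf = (sigma_a/sigma_f')^(1/b)
2Nf = (533/1054)^(1/-0.076)
2Nf = 7874.6085
Nf = 3937


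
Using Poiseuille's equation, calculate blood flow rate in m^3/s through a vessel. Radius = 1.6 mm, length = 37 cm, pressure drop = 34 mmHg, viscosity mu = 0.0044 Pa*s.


Q = pi*r^4*dP / (8*mu*L)
r = 0.0016 m, L = 0.37 m
dP = 34 mmHg = 4532.948 Pa
Q = 7.1658e-06 m^3/s


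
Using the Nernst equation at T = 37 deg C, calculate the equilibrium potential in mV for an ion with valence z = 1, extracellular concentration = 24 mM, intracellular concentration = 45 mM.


E = (RT/(zF)) * ln(C_out/C_in)
T = 37 + 273.15 = 310.15 K
E = (8.314 * 310.15 / (1 * 96485)) * ln(24/45)
E = -16.8 mV


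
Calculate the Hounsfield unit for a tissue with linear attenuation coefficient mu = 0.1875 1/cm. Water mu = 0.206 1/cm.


HU = ((mu_tissue - mu_water) / mu_water) * 1000
HU = ((0.1875 - 0.206) / 0.206) * 1000
HU = -89.81


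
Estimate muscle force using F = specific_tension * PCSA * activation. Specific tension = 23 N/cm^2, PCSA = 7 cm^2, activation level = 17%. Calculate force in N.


F = sigma * PCSA * activation
F = 23 * 7 * 0.17
F = 27.37 N


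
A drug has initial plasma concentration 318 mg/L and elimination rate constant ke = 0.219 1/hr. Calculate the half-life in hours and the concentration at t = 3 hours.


t_half = ln(2) / ke = 0.693147 / 0.219 = 3.165 hr
C(t) = C0 * exp(-ke*t) = 318 * exp(-0.219*3)
C(3) = 164.9 mg/L


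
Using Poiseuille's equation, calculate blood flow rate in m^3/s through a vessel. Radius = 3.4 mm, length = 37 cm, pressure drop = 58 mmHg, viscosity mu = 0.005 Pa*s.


Q = pi*r^4*dP / (8*mu*L)
r = 0.0034 m, L = 0.37 m
dP = 58 mmHg = 7732.676 Pa
Q = 2.1935e-04 m^3/s


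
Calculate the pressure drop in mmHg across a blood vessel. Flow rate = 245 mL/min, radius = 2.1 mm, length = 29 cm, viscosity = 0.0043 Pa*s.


dP = 8*mu*L*Q / (pi*r^4)
Q = 245 mL/min = 4.08333e-06 m^3/s
dP = 666.721 Pa = 666.721 / 133.322 mmHg = 5.001 mmHg


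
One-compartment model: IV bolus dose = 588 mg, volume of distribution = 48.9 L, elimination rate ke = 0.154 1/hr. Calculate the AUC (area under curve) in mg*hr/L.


C0 = Dose/Vd = 588/48.9 = 12.0245 mg/L
AUC = C0/ke = 12.0245/0.154
AUC = 78.08 mg*hr/L


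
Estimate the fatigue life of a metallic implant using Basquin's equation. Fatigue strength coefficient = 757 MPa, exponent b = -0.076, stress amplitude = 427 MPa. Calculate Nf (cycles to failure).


sigma_a = sigma_f' * (2Nf)^b
2Nf = (sigma_a/sigma_f')^(1/b)
2Nf = (427/757)^(1/-0.076)
2Nf = 1870.4557
Nf = 935.2


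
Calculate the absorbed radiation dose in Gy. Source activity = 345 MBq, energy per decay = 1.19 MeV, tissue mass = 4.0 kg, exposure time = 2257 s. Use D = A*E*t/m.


A = 345 MBq = 3.4500e+08 Bq
E = 1.19 MeV = 1.90638e-13 J
D = A*E*t/m = 3.4500e+08*1.90638e-13*2257/4.0
D = 0.03711 Gy


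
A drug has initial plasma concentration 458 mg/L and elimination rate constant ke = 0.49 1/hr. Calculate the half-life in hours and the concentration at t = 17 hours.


t_half = ln(2) / ke = 0.693147 / 0.49 = 1.415 hr
C(t) = C0 * exp(-ke*t) = 458 * exp(-0.49*17)
C(17) = 0.1105 mg/L


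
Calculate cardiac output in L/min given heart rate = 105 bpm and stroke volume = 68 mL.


CO = HR * SV
CO = 105 * 68 / 1000
CO = 7.14 L/min


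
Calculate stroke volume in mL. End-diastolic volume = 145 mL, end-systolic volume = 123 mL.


SV = EDV - ESV
SV = 145 - 123
SV = 22 mL


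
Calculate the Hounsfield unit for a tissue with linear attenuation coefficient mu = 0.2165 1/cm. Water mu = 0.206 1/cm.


HU = ((mu_tissue - mu_water) / mu_water) * 1000
HU = ((0.2165 - 0.206) / 0.206) * 1000
HU = 50.97


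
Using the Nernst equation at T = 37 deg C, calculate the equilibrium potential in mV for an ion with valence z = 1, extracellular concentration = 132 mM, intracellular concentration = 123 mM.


E = (RT/(zF)) * ln(C_out/C_in)
T = 37 + 273.15 = 310.15 K
E = (8.314 * 310.15 / (1 * 96485)) * ln(132/123)
E = 1.887 mV


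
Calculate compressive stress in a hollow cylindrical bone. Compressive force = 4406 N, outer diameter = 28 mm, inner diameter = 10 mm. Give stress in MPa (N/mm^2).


A = pi*(r_o^2 - r_i^2)
r_o = 14 mm, r_i = 5 mm
A = 537.212 mm^2
sigma = F/A = 4406 / 537.212
sigma = 8.202 MPa


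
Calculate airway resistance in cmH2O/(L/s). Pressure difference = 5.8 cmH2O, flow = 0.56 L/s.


R = dP / flow
R = 5.8 / 0.56
R = 10.36 cmH2O/(L/s)


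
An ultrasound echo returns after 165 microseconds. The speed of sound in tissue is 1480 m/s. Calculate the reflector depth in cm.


depth = c * t / 2
t = 165 us = 1.6500e-04 s
depth = 1480 * 1.6500e-04 / 2
depth = 0.1221 m = 12.21 cm


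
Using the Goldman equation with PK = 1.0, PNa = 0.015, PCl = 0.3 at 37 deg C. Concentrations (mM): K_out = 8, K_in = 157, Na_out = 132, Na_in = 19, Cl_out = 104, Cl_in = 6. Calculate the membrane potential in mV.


Vm = (RT/F)*ln((PK*Ko + PNa*Nao + PCl*Cli)/(PK*Ki + PNa*Nai + PCl*Clo))
Numer = 11.78, Denom = 188.485
Vm = -74.1 mV


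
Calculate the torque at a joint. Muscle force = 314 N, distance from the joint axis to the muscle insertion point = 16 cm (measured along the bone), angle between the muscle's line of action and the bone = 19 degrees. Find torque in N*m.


Torque = F * d * sin(theta)   (moment arm = d*sin(theta))
d = 16 cm = 0.16 m
Torque = 314 * 0.16 * sin(19)
Torque = 16.36 N*m


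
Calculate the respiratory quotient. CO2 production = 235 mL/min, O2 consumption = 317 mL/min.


RQ = VCO2 / VO2
RQ = 235 / 317
RQ = 0.7413


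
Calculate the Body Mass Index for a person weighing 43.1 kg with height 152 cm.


BMI = weight / height^2
height = 152 cm = 1.52 m
BMI = 43.1 / 1.52^2
BMI = 18.65 kg/m^2


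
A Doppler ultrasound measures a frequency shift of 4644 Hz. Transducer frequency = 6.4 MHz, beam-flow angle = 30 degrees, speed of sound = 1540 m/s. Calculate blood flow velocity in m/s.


v = fd * c / (2 * f0 * cos(theta))
v = 4644 * 1540 / (2 * 6.4000e+06 * cos(30))
v = 0.6452 m/s


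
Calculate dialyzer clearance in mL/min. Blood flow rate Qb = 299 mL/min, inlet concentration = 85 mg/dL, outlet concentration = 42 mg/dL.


K = Qb * (Cb_in - Cb_out) / Cb_in
K = 299 * (85 - 42) / 85
K = 151.3 mL/min


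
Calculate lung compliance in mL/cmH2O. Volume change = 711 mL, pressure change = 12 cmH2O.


C = dV / dP
C = 711 / 12
C = 59.25 mL/cmH2O


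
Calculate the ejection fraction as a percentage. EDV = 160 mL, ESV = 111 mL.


SV = EDV - ESV = 160 - 111 = 49 mL
EF = SV/EDV * 100 = 49/160 * 100
EF = 30.63%


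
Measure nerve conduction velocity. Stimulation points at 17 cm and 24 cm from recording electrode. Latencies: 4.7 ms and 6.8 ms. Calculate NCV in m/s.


Distance = (24 - 17) / 100 = 0.07 m
dt = (6.8 - 4.7) / 1000 = 0.0021 s
NCV = dist / dt = 33.33 m/s


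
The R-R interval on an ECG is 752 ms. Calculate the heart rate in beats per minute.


HR = 60 / RR_interval(s)
RR = 752 ms = 0.752 s
HR = 60 / 0.752 = 79.79 bpm


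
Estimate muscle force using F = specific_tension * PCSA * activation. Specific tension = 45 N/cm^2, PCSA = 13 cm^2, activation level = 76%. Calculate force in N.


F = sigma * PCSA * activation
F = 45 * 13 * 0.76
F = 444.6 N


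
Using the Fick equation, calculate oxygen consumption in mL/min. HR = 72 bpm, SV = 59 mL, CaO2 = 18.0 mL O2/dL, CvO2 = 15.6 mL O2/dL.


CO = HR*SV = 72*59/1000 = 4.248 L/min
a-v O2 diff = 18.0 - 15.6 = 2.4 mL/dL
VO2 = CO * (CaO2-CvO2) * 10 dL/L
VO2 = 4.248 * 2.4 * 10
VO2 = 102 mL/min


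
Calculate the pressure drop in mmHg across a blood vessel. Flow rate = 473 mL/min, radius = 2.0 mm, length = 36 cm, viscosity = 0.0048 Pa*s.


dP = 8*mu*L*Q / (pi*r^4)
Q = 473 mL/min = 7.88333e-06 m^3/s
dP = 2168.07 Pa = 2168.07 / 133.322 mmHg = 16.26 mmHg


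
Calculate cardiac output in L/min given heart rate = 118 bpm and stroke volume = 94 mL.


CO = HR * SV
CO = 118 * 94 / 1000
CO = 11.09 L/min


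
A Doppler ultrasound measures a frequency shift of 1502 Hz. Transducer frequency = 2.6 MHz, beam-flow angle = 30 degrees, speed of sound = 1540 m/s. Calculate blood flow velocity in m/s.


v = fd * c / (2 * f0 * cos(theta))
v = 1502 * 1540 / (2 * 2.6000e+06 * cos(30))
v = 0.5136 m/s


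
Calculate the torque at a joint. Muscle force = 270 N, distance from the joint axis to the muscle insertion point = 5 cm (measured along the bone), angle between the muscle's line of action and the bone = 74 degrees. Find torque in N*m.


Torque = F * d * sin(theta)   (moment arm = d*sin(theta))
d = 5 cm = 0.05 m
Torque = 270 * 0.05 * sin(74)
Torque = 12.98 N*m


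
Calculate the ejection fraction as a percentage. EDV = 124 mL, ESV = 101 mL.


SV = EDV - ESV = 124 - 101 = 23 mL
EF = SV/EDV * 100 = 23/124 * 100
EF = 18.55%


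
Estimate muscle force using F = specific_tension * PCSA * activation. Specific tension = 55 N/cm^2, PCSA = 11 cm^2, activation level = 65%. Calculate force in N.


F = sigma * PCSA * activation
F = 55 * 11 * 0.65
F = 393.2 N


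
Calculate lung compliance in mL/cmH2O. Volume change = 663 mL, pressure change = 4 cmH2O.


C = dV / dP
C = 663 / 4
C = 165.8 mL/cmH2O


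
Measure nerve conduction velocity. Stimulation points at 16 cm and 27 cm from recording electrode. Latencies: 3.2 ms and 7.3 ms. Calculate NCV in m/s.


Distance = (27 - 16) / 100 = 0.11 m
dt = (7.3 - 3.2) / 1000 = 0.0041 s
NCV = dist / dt = 26.83 m/s


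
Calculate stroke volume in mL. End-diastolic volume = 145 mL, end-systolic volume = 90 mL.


SV = EDV - ESV
SV = 145 - 90
SV = 55 mL


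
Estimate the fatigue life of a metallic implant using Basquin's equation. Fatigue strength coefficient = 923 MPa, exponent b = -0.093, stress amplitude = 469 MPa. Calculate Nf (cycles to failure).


sigma_a = sigma_f' * (2Nf)^b
2Nf = (sigma_a/sigma_f')^(1/b)
2Nf = (469/923)^(1/-0.093)
2Nf = 1450.7769
Nf = 725.4


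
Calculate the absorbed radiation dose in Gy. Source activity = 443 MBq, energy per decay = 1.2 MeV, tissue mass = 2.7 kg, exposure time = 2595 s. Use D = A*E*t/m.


A = 443 MBq = 4.4300e+08 Bq
E = 1.2 MeV = 1.9224e-13 J
D = A*E*t/m = 4.4300e+08*1.9224e-13*2595/2.7
D = 0.08185 Gy


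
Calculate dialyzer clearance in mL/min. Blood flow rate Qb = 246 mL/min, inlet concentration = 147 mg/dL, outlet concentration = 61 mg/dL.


K = Qb * (Cb_in - Cb_out) / Cb_in
K = 246 * (147 - 61) / 147
K = 143.9 mL/min


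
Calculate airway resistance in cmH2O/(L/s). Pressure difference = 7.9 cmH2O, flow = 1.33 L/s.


R = dP / flow
R = 7.9 / 1.33
R = 5.94 cmH2O/(L/s)


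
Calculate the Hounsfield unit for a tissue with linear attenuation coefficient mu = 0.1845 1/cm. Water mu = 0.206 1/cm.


HU = ((mu_tissue - mu_water) / mu_water) * 1000
HU = ((0.1845 - 0.206) / 0.206) * 1000
HU = -104.4


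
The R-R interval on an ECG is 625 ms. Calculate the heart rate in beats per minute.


HR = 60 / RR_interval(s)
RR = 625 ms = 0.625 s
HR = 60 / 0.625 = 96 bpm


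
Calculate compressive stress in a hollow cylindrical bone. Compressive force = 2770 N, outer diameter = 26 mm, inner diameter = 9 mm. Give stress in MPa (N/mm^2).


A = pi*(r_o^2 - r_i^2)
r_o = 13 mm, r_i = 4.5 mm
A = 467.312 mm^2
sigma = F/A = 2770 / 467.312
sigma = 5.928 MPa


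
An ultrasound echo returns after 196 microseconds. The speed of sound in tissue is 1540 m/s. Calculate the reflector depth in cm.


depth = c * t / 2
t = 196 us = 1.9600e-04 s
depth = 1540 * 1.9600e-04 / 2
depth = 0.15092 m = 15.092 cm


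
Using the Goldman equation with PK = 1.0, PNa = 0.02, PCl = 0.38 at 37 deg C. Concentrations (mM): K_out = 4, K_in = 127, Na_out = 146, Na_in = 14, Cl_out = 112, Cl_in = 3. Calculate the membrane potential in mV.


Vm = (RT/F)*ln((PK*Ko + PNa*Nao + PCl*Cli)/(PK*Ki + PNa*Nai + PCl*Clo))
Numer = 8.06, Denom = 169.84
Vm = -81.46 mV


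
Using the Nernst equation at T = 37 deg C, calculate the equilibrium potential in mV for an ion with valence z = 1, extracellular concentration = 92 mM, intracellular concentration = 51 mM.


E = (RT/(zF)) * ln(C_out/C_in)
T = 37 + 273.15 = 310.15 K
E = (8.314 * 310.15 / (1 * 96485)) * ln(92/51)
E = 15.77 mV


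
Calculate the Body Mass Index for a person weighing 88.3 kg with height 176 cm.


BMI = weight / height^2
height = 176 cm = 1.76 m
BMI = 88.3 / 1.76^2
BMI = 28.51 kg/m^2


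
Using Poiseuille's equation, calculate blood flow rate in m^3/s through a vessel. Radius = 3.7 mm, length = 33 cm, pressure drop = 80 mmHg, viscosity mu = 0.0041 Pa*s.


Q = pi*r^4*dP / (8*mu*L)
r = 0.0037 m, L = 0.33 m
dP = 80 mmHg = 10665.76 Pa
Q = 5.8018e-04 m^3/s


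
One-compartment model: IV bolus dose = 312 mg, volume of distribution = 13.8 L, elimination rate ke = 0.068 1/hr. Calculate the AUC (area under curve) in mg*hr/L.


C0 = Dose/Vd = 312/13.8 = 22.6087 mg/L
AUC = C0/ke = 22.6087/0.068
AUC = 332.5 mg*hr/L


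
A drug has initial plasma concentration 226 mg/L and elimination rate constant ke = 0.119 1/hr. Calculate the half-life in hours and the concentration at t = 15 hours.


t_half = ln(2) / ke = 0.693147 / 0.119 = 5.825 hr
C(t) = C0 * exp(-ke*t) = 226 * exp(-0.119*15)
C(15) = 37.92 mg/L


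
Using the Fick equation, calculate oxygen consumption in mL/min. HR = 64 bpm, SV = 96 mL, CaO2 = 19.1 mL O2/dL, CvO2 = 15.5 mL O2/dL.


CO = HR*SV = 64*96/1000 = 6.144 L/min
a-v O2 diff = 19.1 - 15.5 = 3.6 mL/dL
VO2 = CO * (CaO2-CvO2) * 10 dL/L
VO2 = 6.144 * 3.6 * 10
VO2 = 221.2 mL/min


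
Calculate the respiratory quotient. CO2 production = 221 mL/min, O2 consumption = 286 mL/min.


RQ = VCO2 / VO2
RQ = 221 / 286
RQ = 0.7727


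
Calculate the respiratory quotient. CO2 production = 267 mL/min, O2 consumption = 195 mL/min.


RQ = VCO2 / VO2
RQ = 267 / 195
RQ = 1.369


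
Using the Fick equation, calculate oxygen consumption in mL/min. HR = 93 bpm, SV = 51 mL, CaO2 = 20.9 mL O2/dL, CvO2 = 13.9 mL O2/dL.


CO = HR*SV = 93*51/1000 = 4.743 L/min
a-v O2 diff = 20.9 - 13.9 = 7 mL/dL
VO2 = CO * (CaO2-CvO2) * 10 dL/L
VO2 = 4.743 * 7 * 10
VO2 = 332 mL/min


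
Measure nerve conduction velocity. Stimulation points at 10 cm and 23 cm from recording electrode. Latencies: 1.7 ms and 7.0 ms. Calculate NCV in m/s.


Distance = (23 - 10) / 100 = 0.13 m
dt = (7.0 - 1.7) / 1000 = 0.0053 s
NCV = dist / dt = 24.53 m/s


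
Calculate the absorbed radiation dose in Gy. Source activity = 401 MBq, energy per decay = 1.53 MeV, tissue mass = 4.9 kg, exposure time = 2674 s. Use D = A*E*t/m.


A = 401 MBq = 4.0100e+08 Bq
E = 1.53 MeV = 2.45106e-13 J
D = A*E*t/m = 4.0100e+08*2.45106e-13*2674/4.9
D = 0.05364 Gy


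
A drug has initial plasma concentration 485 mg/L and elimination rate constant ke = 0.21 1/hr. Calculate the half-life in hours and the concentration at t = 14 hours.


t_half = ln(2) / ke = 0.693147 / 0.21 = 3.301 hr
C(t) = C0 * exp(-ke*t) = 485 * exp(-0.21*14)
C(14) = 25.64 mg/L


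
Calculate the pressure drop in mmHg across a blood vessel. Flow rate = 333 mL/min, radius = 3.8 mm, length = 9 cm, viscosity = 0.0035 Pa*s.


dP = 8*mu*L*Q / (pi*r^4)
Q = 333 mL/min = 5.55e-06 m^3/s
dP = 21.3506 Pa = 21.3506 / 133.322 mmHg = 0.1601 mmHg


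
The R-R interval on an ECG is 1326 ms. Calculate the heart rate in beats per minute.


HR = 60 / RR_interval(s)
RR = 1326 ms = 1.326 s
HR = 60 / 1.326 = 45.25 bpm
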